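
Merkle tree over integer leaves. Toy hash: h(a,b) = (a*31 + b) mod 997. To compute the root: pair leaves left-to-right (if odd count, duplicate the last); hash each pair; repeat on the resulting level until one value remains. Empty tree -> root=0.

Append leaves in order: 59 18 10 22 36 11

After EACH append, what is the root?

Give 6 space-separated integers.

After append 59 (leaves=[59]):
  L0: [59]
  root=59
After append 18 (leaves=[59, 18]):
  L0: [59, 18]
  L1: h(59,18)=(59*31+18)%997=850 -> [850]
  root=850
After append 10 (leaves=[59, 18, 10]):
  L0: [59, 18, 10]
  L1: h(59,18)=(59*31+18)%997=850 h(10,10)=(10*31+10)%997=320 -> [850, 320]
  L2: h(850,320)=(850*31+320)%997=748 -> [748]
  root=748
After append 22 (leaves=[59, 18, 10, 22]):
  L0: [59, 18, 10, 22]
  L1: h(59,18)=(59*31+18)%997=850 h(10,22)=(10*31+22)%997=332 -> [850, 332]
  L2: h(850,332)=(850*31+332)%997=760 -> [760]
  root=760
After append 36 (leaves=[59, 18, 10, 22, 36]):
  L0: [59, 18, 10, 22, 36]
  L1: h(59,18)=(59*31+18)%997=850 h(10,22)=(10*31+22)%997=332 h(36,36)=(36*31+36)%997=155 -> [850, 332, 155]
  L2: h(850,332)=(850*31+332)%997=760 h(155,155)=(155*31+155)%997=972 -> [760, 972]
  L3: h(760,972)=(760*31+972)%997=604 -> [604]
  root=604
After append 11 (leaves=[59, 18, 10, 22, 36, 11]):
  L0: [59, 18, 10, 22, 36, 11]
  L1: h(59,18)=(59*31+18)%997=850 h(10,22)=(10*31+22)%997=332 h(36,11)=(36*31+11)%997=130 -> [850, 332, 130]
  L2: h(850,332)=(850*31+332)%997=760 h(130,130)=(130*31+130)%997=172 -> [760, 172]
  L3: h(760,172)=(760*31+172)%997=801 -> [801]
  root=801

Answer: 59 850 748 760 604 801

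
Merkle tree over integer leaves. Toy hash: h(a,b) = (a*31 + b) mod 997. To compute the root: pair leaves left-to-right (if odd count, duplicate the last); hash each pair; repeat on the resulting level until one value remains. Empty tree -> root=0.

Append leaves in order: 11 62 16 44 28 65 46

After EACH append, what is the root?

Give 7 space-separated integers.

After append 11 (leaves=[11]):
  L0: [11]
  root=11
After append 62 (leaves=[11, 62]):
  L0: [11, 62]
  L1: h(11,62)=(11*31+62)%997=403 -> [403]
  root=403
After append 16 (leaves=[11, 62, 16]):
  L0: [11, 62, 16]
  L1: h(11,62)=(11*31+62)%997=403 h(16,16)=(16*31+16)%997=512 -> [403, 512]
  L2: h(403,512)=(403*31+512)%997=44 -> [44]
  root=44
After append 44 (leaves=[11, 62, 16, 44]):
  L0: [11, 62, 16, 44]
  L1: h(11,62)=(11*31+62)%997=403 h(16,44)=(16*31+44)%997=540 -> [403, 540]
  L2: h(403,540)=(403*31+540)%997=72 -> [72]
  root=72
After append 28 (leaves=[11, 62, 16, 44, 28]):
  L0: [11, 62, 16, 44, 28]
  L1: h(11,62)=(11*31+62)%997=403 h(16,44)=(16*31+44)%997=540 h(28,28)=(28*31+28)%997=896 -> [403, 540, 896]
  L2: h(403,540)=(403*31+540)%997=72 h(896,896)=(896*31+896)%997=756 -> [72, 756]
  L3: h(72,756)=(72*31+756)%997=994 -> [994]
  root=994
After append 65 (leaves=[11, 62, 16, 44, 28, 65]):
  L0: [11, 62, 16, 44, 28, 65]
  L1: h(11,62)=(11*31+62)%997=403 h(16,44)=(16*31+44)%997=540 h(28,65)=(28*31+65)%997=933 -> [403, 540, 933]
  L2: h(403,540)=(403*31+540)%997=72 h(933,933)=(933*31+933)%997=943 -> [72, 943]
  L3: h(72,943)=(72*31+943)%997=184 -> [184]
  root=184
After append 46 (leaves=[11, 62, 16, 44, 28, 65, 46]):
  L0: [11, 62, 16, 44, 28, 65, 46]
  L1: h(11,62)=(11*31+62)%997=403 h(16,44)=(16*31+44)%997=540 h(28,65)=(28*31+65)%997=933 h(46,46)=(46*31+46)%997=475 -> [403, 540, 933, 475]
  L2: h(403,540)=(403*31+540)%997=72 h(933,475)=(933*31+475)%997=485 -> [72, 485]
  L3: h(72,485)=(72*31+485)%997=723 -> [723]
  root=723

Answer: 11 403 44 72 994 184 723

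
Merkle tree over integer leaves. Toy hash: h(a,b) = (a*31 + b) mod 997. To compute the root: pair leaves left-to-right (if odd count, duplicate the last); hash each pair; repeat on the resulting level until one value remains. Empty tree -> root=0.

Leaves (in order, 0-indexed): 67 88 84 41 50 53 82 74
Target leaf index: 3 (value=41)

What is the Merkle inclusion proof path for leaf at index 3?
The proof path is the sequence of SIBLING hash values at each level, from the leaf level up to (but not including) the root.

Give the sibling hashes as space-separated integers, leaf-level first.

Answer: 84 171 465

Derivation:
L0 (leaves): [67, 88, 84, 41, 50, 53, 82, 74], target index=3
L1: h(67,88)=(67*31+88)%997=171 [pair 0] h(84,41)=(84*31+41)%997=651 [pair 1] h(50,53)=(50*31+53)%997=606 [pair 2] h(82,74)=(82*31+74)%997=622 [pair 3] -> [171, 651, 606, 622]
  Sibling for proof at L0: 84
L2: h(171,651)=(171*31+651)%997=967 [pair 0] h(606,622)=(606*31+622)%997=465 [pair 1] -> [967, 465]
  Sibling for proof at L1: 171
L3: h(967,465)=(967*31+465)%997=532 [pair 0] -> [532]
  Sibling for proof at L2: 465
Root: 532
Proof path (sibling hashes from leaf to root): [84, 171, 465]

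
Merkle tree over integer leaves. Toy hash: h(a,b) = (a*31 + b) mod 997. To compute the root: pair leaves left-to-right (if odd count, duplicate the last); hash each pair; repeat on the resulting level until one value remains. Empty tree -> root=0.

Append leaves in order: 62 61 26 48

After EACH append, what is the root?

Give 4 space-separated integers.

After append 62 (leaves=[62]):
  L0: [62]
  root=62
After append 61 (leaves=[62, 61]):
  L0: [62, 61]
  L1: h(62,61)=(62*31+61)%997=986 -> [986]
  root=986
After append 26 (leaves=[62, 61, 26]):
  L0: [62, 61, 26]
  L1: h(62,61)=(62*31+61)%997=986 h(26,26)=(26*31+26)%997=832 -> [986, 832]
  L2: h(986,832)=(986*31+832)%997=491 -> [491]
  root=491
After append 48 (leaves=[62, 61, 26, 48]):
  L0: [62, 61, 26, 48]
  L1: h(62,61)=(62*31+61)%997=986 h(26,48)=(26*31+48)%997=854 -> [986, 854]
  L2: h(986,854)=(986*31+854)%997=513 -> [513]
  root=513

Answer: 62 986 491 513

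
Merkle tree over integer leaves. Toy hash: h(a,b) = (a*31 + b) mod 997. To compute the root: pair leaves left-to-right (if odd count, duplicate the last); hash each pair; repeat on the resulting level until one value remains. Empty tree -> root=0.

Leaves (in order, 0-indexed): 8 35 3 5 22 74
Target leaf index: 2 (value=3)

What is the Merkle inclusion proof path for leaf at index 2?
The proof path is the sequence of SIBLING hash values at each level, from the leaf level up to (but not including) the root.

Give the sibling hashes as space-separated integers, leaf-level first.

Answer: 5 283 264

Derivation:
L0 (leaves): [8, 35, 3, 5, 22, 74], target index=2
L1: h(8,35)=(8*31+35)%997=283 [pair 0] h(3,5)=(3*31+5)%997=98 [pair 1] h(22,74)=(22*31+74)%997=756 [pair 2] -> [283, 98, 756]
  Sibling for proof at L0: 5
L2: h(283,98)=(283*31+98)%997=895 [pair 0] h(756,756)=(756*31+756)%997=264 [pair 1] -> [895, 264]
  Sibling for proof at L1: 283
L3: h(895,264)=(895*31+264)%997=93 [pair 0] -> [93]
  Sibling for proof at L2: 264
Root: 93
Proof path (sibling hashes from leaf to root): [5, 283, 264]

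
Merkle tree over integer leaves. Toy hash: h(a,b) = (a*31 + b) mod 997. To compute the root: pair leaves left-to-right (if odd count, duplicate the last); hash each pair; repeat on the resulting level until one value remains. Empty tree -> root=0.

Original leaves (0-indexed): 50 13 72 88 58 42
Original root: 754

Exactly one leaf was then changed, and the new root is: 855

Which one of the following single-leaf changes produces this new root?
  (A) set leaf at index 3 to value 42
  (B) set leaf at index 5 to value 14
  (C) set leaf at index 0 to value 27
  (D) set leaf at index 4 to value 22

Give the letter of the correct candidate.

Original leaves: [50, 13, 72, 88, 58, 42]
Target new root: 855
Try each candidate change and compute the resulting root:
Candidate A: set leaf[3] = 42 -> leaves = [50, 13, 72, 42, 58, 42]
  L0: [50, 13, 72, 42, 58, 42]
  L1: h(50,13)=(50*31+13)%997=566 h(72,42)=(72*31+42)%997=280 h(58,42)=(58*31+42)%997=843 -> [566, 280, 843]
  L2: h(566,280)=(566*31+280)%997=877 h(843,843)=(843*31+843)%997=57 -> [877, 57]
  L3: h(877,57)=(877*31+57)%997=325 -> [325]
  root = 325 != target 855
Candidate B: set leaf[5] = 14 -> leaves = [50, 13, 72, 88, 58, 14]
  L0: [50, 13, 72, 88, 58, 14]
  L1: h(50,13)=(50*31+13)%997=566 h(72,88)=(72*31+88)%997=326 h(58,14)=(58*31+14)%997=815 -> [566, 326, 815]
  L2: h(566,326)=(566*31+326)%997=923 h(815,815)=(815*31+815)%997=158 -> [923, 158]
  L3: h(923,158)=(923*31+158)%997=855 -> [855]
  root = 855 == target 855  ** MATCH **
Candidate C: set leaf[0] = 27 -> leaves = [27, 13, 72, 88, 58, 42]
  L0: [27, 13, 72, 88, 58, 42]
  L1: h(27,13)=(27*31+13)%997=850 h(72,88)=(72*31+88)%997=326 h(58,42)=(58*31+42)%997=843 -> [850, 326, 843]
  L2: h(850,326)=(850*31+326)%997=754 h(843,843)=(843*31+843)%997=57 -> [754, 57]
  L3: h(754,57)=(754*31+57)%997=500 -> [500]
  root = 500 != target 855
Candidate D: set leaf[4] = 22 -> leaves = [50, 13, 72, 88, 22, 42]
  L0: [50, 13, 72, 88, 22, 42]
  L1: h(50,13)=(50*31+13)%997=566 h(72,88)=(72*31+88)%997=326 h(22,42)=(22*31+42)%997=724 -> [566, 326, 724]
  L2: h(566,326)=(566*31+326)%997=923 h(724,724)=(724*31+724)%997=237 -> [923, 237]
  L3: h(923,237)=(923*31+237)%997=934 -> [934]
  root = 934 != target 855
Candidate B produces the target root.

Answer: B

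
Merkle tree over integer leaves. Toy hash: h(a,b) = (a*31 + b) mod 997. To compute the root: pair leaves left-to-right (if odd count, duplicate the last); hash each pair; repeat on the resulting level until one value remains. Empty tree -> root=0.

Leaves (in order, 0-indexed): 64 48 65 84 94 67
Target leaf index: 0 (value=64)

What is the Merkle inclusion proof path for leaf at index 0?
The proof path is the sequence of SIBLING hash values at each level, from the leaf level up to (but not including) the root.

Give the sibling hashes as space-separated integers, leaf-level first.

Answer: 48 105 677

Derivation:
L0 (leaves): [64, 48, 65, 84, 94, 67], target index=0
L1: h(64,48)=(64*31+48)%997=38 [pair 0] h(65,84)=(65*31+84)%997=105 [pair 1] h(94,67)=(94*31+67)%997=987 [pair 2] -> [38, 105, 987]
  Sibling for proof at L0: 48
L2: h(38,105)=(38*31+105)%997=286 [pair 0] h(987,987)=(987*31+987)%997=677 [pair 1] -> [286, 677]
  Sibling for proof at L1: 105
L3: h(286,677)=(286*31+677)%997=570 [pair 0] -> [570]
  Sibling for proof at L2: 677
Root: 570
Proof path (sibling hashes from leaf to root): [48, 105, 677]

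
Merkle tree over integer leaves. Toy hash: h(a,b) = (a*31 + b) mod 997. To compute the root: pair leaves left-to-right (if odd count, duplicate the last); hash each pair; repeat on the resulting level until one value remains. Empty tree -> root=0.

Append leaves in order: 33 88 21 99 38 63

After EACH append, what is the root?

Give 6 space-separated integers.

Answer: 33 114 218 296 232 35

Derivation:
After append 33 (leaves=[33]):
  L0: [33]
  root=33
After append 88 (leaves=[33, 88]):
  L0: [33, 88]
  L1: h(33,88)=(33*31+88)%997=114 -> [114]
  root=114
After append 21 (leaves=[33, 88, 21]):
  L0: [33, 88, 21]
  L1: h(33,88)=(33*31+88)%997=114 h(21,21)=(21*31+21)%997=672 -> [114, 672]
  L2: h(114,672)=(114*31+672)%997=218 -> [218]
  root=218
After append 99 (leaves=[33, 88, 21, 99]):
  L0: [33, 88, 21, 99]
  L1: h(33,88)=(33*31+88)%997=114 h(21,99)=(21*31+99)%997=750 -> [114, 750]
  L2: h(114,750)=(114*31+750)%997=296 -> [296]
  root=296
After append 38 (leaves=[33, 88, 21, 99, 38]):
  L0: [33, 88, 21, 99, 38]
  L1: h(33,88)=(33*31+88)%997=114 h(21,99)=(21*31+99)%997=750 h(38,38)=(38*31+38)%997=219 -> [114, 750, 219]
  L2: h(114,750)=(114*31+750)%997=296 h(219,219)=(219*31+219)%997=29 -> [296, 29]
  L3: h(296,29)=(296*31+29)%997=232 -> [232]
  root=232
After append 63 (leaves=[33, 88, 21, 99, 38, 63]):
  L0: [33, 88, 21, 99, 38, 63]
  L1: h(33,88)=(33*31+88)%997=114 h(21,99)=(21*31+99)%997=750 h(38,63)=(38*31+63)%997=244 -> [114, 750, 244]
  L2: h(114,750)=(114*31+750)%997=296 h(244,244)=(244*31+244)%997=829 -> [296, 829]
  L3: h(296,829)=(296*31+829)%997=35 -> [35]
  root=35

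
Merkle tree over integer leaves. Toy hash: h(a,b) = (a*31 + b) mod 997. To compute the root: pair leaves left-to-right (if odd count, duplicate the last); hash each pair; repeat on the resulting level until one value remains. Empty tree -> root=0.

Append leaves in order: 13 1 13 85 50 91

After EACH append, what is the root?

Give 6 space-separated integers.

After append 13 (leaves=[13]):
  L0: [13]
  root=13
After append 1 (leaves=[13, 1]):
  L0: [13, 1]
  L1: h(13,1)=(13*31+1)%997=404 -> [404]
  root=404
After append 13 (leaves=[13, 1, 13]):
  L0: [13, 1, 13]
  L1: h(13,1)=(13*31+1)%997=404 h(13,13)=(13*31+13)%997=416 -> [404, 416]
  L2: h(404,416)=(404*31+416)%997=976 -> [976]
  root=976
After append 85 (leaves=[13, 1, 13, 85]):
  L0: [13, 1, 13, 85]
  L1: h(13,1)=(13*31+1)%997=404 h(13,85)=(13*31+85)%997=488 -> [404, 488]
  L2: h(404,488)=(404*31+488)%997=51 -> [51]
  root=51
After append 50 (leaves=[13, 1, 13, 85, 50]):
  L0: [13, 1, 13, 85, 50]
  L1: h(13,1)=(13*31+1)%997=404 h(13,85)=(13*31+85)%997=488 h(50,50)=(50*31+50)%997=603 -> [404, 488, 603]
  L2: h(404,488)=(404*31+488)%997=51 h(603,603)=(603*31+603)%997=353 -> [51, 353]
  L3: h(51,353)=(51*31+353)%997=937 -> [937]
  root=937
After append 91 (leaves=[13, 1, 13, 85, 50, 91]):
  L0: [13, 1, 13, 85, 50, 91]
  L1: h(13,1)=(13*31+1)%997=404 h(13,85)=(13*31+85)%997=488 h(50,91)=(50*31+91)%997=644 -> [404, 488, 644]
  L2: h(404,488)=(404*31+488)%997=51 h(644,644)=(644*31+644)%997=668 -> [51, 668]
  L3: h(51,668)=(51*31+668)%997=255 -> [255]
  root=255

Answer: 13 404 976 51 937 255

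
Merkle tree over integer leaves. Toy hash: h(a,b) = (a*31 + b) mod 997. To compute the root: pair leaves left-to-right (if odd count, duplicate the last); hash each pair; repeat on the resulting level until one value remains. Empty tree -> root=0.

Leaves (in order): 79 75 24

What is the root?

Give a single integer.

L0: [79, 75, 24]
L1: h(79,75)=(79*31+75)%997=530 h(24,24)=(24*31+24)%997=768 -> [530, 768]
L2: h(530,768)=(530*31+768)%997=249 -> [249]

Answer: 249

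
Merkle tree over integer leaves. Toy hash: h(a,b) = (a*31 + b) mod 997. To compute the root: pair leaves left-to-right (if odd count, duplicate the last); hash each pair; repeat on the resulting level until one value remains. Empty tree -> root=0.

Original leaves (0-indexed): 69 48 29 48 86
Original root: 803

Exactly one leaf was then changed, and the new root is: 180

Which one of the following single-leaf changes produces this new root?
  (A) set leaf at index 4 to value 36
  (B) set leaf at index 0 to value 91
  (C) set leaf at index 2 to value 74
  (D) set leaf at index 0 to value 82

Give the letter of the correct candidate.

Answer: C

Derivation:
Original leaves: [69, 48, 29, 48, 86]
Target new root: 180
Try each candidate change and compute the resulting root:
Candidate A: set leaf[4] = 36 -> leaves = [69, 48, 29, 48, 36]
  L0: [69, 48, 29, 48, 36]
  L1: h(69,48)=(69*31+48)%997=193 h(29,48)=(29*31+48)%997=947 h(36,36)=(36*31+36)%997=155 -> [193, 947, 155]
  L2: h(193,947)=(193*31+947)%997=948 h(155,155)=(155*31+155)%997=972 -> [948, 972]
  L3: h(948,972)=(948*31+972)%997=450 -> [450]
  root = 450 != target 180
Candidate B: set leaf[0] = 91 -> leaves = [91, 48, 29, 48, 86]
  L0: [91, 48, 29, 48, 86]
  L1: h(91,48)=(91*31+48)%997=875 h(29,48)=(29*31+48)%997=947 h(86,86)=(86*31+86)%997=758 -> [875, 947, 758]
  L2: h(875,947)=(875*31+947)%997=156 h(758,758)=(758*31+758)%997=328 -> [156, 328]
  L3: h(156,328)=(156*31+328)%997=179 -> [179]
  root = 179 != target 180
Candidate C: set leaf[2] = 74 -> leaves = [69, 48, 74, 48, 86]
  L0: [69, 48, 74, 48, 86]
  L1: h(69,48)=(69*31+48)%997=193 h(74,48)=(74*31+48)%997=348 h(86,86)=(86*31+86)%997=758 -> [193, 348, 758]
  L2: h(193,348)=(193*31+348)%997=349 h(758,758)=(758*31+758)%997=328 -> [349, 328]
  L3: h(349,328)=(349*31+328)%997=180 -> [180]
  root = 180 == target 180  ** MATCH **
Candidate D: set leaf[0] = 82 -> leaves = [82, 48, 29, 48, 86]
  L0: [82, 48, 29, 48, 86]
  L1: h(82,48)=(82*31+48)%997=596 h(29,48)=(29*31+48)%997=947 h(86,86)=(86*31+86)%997=758 -> [596, 947, 758]
  L2: h(596,947)=(596*31+947)%997=480 h(758,758)=(758*31+758)%997=328 -> [480, 328]
  L3: h(480,328)=(480*31+328)%997=253 -> [253]
  root = 253 != target 180
Candidate C produces the target root.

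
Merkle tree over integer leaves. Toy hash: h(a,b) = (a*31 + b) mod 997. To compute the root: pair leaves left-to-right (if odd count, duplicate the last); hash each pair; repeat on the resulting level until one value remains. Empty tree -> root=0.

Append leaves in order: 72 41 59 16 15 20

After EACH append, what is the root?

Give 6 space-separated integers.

After append 72 (leaves=[72]):
  L0: [72]
  root=72
After append 41 (leaves=[72, 41]):
  L0: [72, 41]
  L1: h(72,41)=(72*31+41)%997=279 -> [279]
  root=279
After append 59 (leaves=[72, 41, 59]):
  L0: [72, 41, 59]
  L1: h(72,41)=(72*31+41)%997=279 h(59,59)=(59*31+59)%997=891 -> [279, 891]
  L2: h(279,891)=(279*31+891)%997=567 -> [567]
  root=567
After append 16 (leaves=[72, 41, 59, 16]):
  L0: [72, 41, 59, 16]
  L1: h(72,41)=(72*31+41)%997=279 h(59,16)=(59*31+16)%997=848 -> [279, 848]
  L2: h(279,848)=(279*31+848)%997=524 -> [524]
  root=524
After append 15 (leaves=[72, 41, 59, 16, 15]):
  L0: [72, 41, 59, 16, 15]
  L1: h(72,41)=(72*31+41)%997=279 h(59,16)=(59*31+16)%997=848 h(15,15)=(15*31+15)%997=480 -> [279, 848, 480]
  L2: h(279,848)=(279*31+848)%997=524 h(480,480)=(480*31+480)%997=405 -> [524, 405]
  L3: h(524,405)=(524*31+405)%997=697 -> [697]
  root=697
After append 20 (leaves=[72, 41, 59, 16, 15, 20]):
  L0: [72, 41, 59, 16, 15, 20]
  L1: h(72,41)=(72*31+41)%997=279 h(59,16)=(59*31+16)%997=848 h(15,20)=(15*31+20)%997=485 -> [279, 848, 485]
  L2: h(279,848)=(279*31+848)%997=524 h(485,485)=(485*31+485)%997=565 -> [524, 565]
  L3: h(524,565)=(524*31+565)%997=857 -> [857]
  root=857

Answer: 72 279 567 524 697 857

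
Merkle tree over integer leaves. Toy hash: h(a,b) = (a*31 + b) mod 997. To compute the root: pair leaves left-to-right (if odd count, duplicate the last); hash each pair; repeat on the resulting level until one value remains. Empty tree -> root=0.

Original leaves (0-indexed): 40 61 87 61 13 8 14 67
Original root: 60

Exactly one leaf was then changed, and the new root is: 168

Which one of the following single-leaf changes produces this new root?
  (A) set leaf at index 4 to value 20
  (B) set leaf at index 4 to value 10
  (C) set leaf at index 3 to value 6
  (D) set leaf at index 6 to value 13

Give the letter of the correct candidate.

Answer: B

Derivation:
Original leaves: [40, 61, 87, 61, 13, 8, 14, 67]
Target new root: 168
Try each candidate change and compute the resulting root:
Candidate A: set leaf[4] = 20 -> leaves = [40, 61, 87, 61, 20, 8, 14, 67]
  L0: [40, 61, 87, 61, 20, 8, 14, 67]
  L1: h(40,61)=(40*31+61)%997=304 h(87,61)=(87*31+61)%997=764 h(20,8)=(20*31+8)%997=628 h(14,67)=(14*31+67)%997=501 -> [304, 764, 628, 501]
  L2: h(304,764)=(304*31+764)%997=218 h(628,501)=(628*31+501)%997=29 -> [218, 29]
  L3: h(218,29)=(218*31+29)%997=805 -> [805]
  root = 805 != target 168
Candidate B: set leaf[4] = 10 -> leaves = [40, 61, 87, 61, 10, 8, 14, 67]
  L0: [40, 61, 87, 61, 10, 8, 14, 67]
  L1: h(40,61)=(40*31+61)%997=304 h(87,61)=(87*31+61)%997=764 h(10,8)=(10*31+8)%997=318 h(14,67)=(14*31+67)%997=501 -> [304, 764, 318, 501]
  L2: h(304,764)=(304*31+764)%997=218 h(318,501)=(318*31+501)%997=389 -> [218, 389]
  L3: h(218,389)=(218*31+389)%997=168 -> [168]
  root = 168 == target 168  ** MATCH **
Candidate C: set leaf[3] = 6 -> leaves = [40, 61, 87, 6, 13, 8, 14, 67]
  L0: [40, 61, 87, 6, 13, 8, 14, 67]
  L1: h(40,61)=(40*31+61)%997=304 h(87,6)=(87*31+6)%997=709 h(13,8)=(13*31+8)%997=411 h(14,67)=(14*31+67)%997=501 -> [304, 709, 411, 501]
  L2: h(304,709)=(304*31+709)%997=163 h(411,501)=(411*31+501)%997=281 -> [163, 281]
  L3: h(163,281)=(163*31+281)%997=349 -> [349]
  root = 349 != target 168
Candidate D: set leaf[6] = 13 -> leaves = [40, 61, 87, 61, 13, 8, 13, 67]
  L0: [40, 61, 87, 61, 13, 8, 13, 67]
  L1: h(40,61)=(40*31+61)%997=304 h(87,61)=(87*31+61)%997=764 h(13,8)=(13*31+8)%997=411 h(13,67)=(13*31+67)%997=470 -> [304, 764, 411, 470]
  L2: h(304,764)=(304*31+764)%997=218 h(411,470)=(411*31+470)%997=250 -> [218, 250]
  L3: h(218,250)=(218*31+250)%997=29 -> [29]
  root = 29 != target 168
Candidate B produces the target root.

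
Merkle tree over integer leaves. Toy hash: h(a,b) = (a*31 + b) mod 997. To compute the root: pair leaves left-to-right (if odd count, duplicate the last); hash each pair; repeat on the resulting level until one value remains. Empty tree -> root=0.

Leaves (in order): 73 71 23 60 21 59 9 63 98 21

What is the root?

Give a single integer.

Answer: 344

Derivation:
L0: [73, 71, 23, 60, 21, 59, 9, 63, 98, 21]
L1: h(73,71)=(73*31+71)%997=340 h(23,60)=(23*31+60)%997=773 h(21,59)=(21*31+59)%997=710 h(9,63)=(9*31+63)%997=342 h(98,21)=(98*31+21)%997=68 -> [340, 773, 710, 342, 68]
L2: h(340,773)=(340*31+773)%997=346 h(710,342)=(710*31+342)%997=418 h(68,68)=(68*31+68)%997=182 -> [346, 418, 182]
L3: h(346,418)=(346*31+418)%997=177 h(182,182)=(182*31+182)%997=839 -> [177, 839]
L4: h(177,839)=(177*31+839)%997=344 -> [344]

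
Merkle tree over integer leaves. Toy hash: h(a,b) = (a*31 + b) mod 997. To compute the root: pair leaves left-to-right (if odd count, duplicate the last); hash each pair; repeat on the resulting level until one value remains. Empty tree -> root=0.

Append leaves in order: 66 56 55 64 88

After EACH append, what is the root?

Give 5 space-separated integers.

Answer: 66 108 123 132 486

Derivation:
After append 66 (leaves=[66]):
  L0: [66]
  root=66
After append 56 (leaves=[66, 56]):
  L0: [66, 56]
  L1: h(66,56)=(66*31+56)%997=108 -> [108]
  root=108
After append 55 (leaves=[66, 56, 55]):
  L0: [66, 56, 55]
  L1: h(66,56)=(66*31+56)%997=108 h(55,55)=(55*31+55)%997=763 -> [108, 763]
  L2: h(108,763)=(108*31+763)%997=123 -> [123]
  root=123
After append 64 (leaves=[66, 56, 55, 64]):
  L0: [66, 56, 55, 64]
  L1: h(66,56)=(66*31+56)%997=108 h(55,64)=(55*31+64)%997=772 -> [108, 772]
  L2: h(108,772)=(108*31+772)%997=132 -> [132]
  root=132
After append 88 (leaves=[66, 56, 55, 64, 88]):
  L0: [66, 56, 55, 64, 88]
  L1: h(66,56)=(66*31+56)%997=108 h(55,64)=(55*31+64)%997=772 h(88,88)=(88*31+88)%997=822 -> [108, 772, 822]
  L2: h(108,772)=(108*31+772)%997=132 h(822,822)=(822*31+822)%997=382 -> [132, 382]
  L3: h(132,382)=(132*31+382)%997=486 -> [486]
  root=486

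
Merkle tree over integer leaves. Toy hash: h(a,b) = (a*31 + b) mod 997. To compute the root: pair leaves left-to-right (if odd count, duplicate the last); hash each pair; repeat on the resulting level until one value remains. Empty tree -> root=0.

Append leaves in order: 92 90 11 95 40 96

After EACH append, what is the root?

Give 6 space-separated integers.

After append 92 (leaves=[92]):
  L0: [92]
  root=92
After append 90 (leaves=[92, 90]):
  L0: [92, 90]
  L1: h(92,90)=(92*31+90)%997=948 -> [948]
  root=948
After append 11 (leaves=[92, 90, 11]):
  L0: [92, 90, 11]
  L1: h(92,90)=(92*31+90)%997=948 h(11,11)=(11*31+11)%997=352 -> [948, 352]
  L2: h(948,352)=(948*31+352)%997=827 -> [827]
  root=827
After append 95 (leaves=[92, 90, 11, 95]):
  L0: [92, 90, 11, 95]
  L1: h(92,90)=(92*31+90)%997=948 h(11,95)=(11*31+95)%997=436 -> [948, 436]
  L2: h(948,436)=(948*31+436)%997=911 -> [911]
  root=911
After append 40 (leaves=[92, 90, 11, 95, 40]):
  L0: [92, 90, 11, 95, 40]
  L1: h(92,90)=(92*31+90)%997=948 h(11,95)=(11*31+95)%997=436 h(40,40)=(40*31+40)%997=283 -> [948, 436, 283]
  L2: h(948,436)=(948*31+436)%997=911 h(283,283)=(283*31+283)%997=83 -> [911, 83]
  L3: h(911,83)=(911*31+83)%997=408 -> [408]
  root=408
After append 96 (leaves=[92, 90, 11, 95, 40, 96]):
  L0: [92, 90, 11, 95, 40, 96]
  L1: h(92,90)=(92*31+90)%997=948 h(11,95)=(11*31+95)%997=436 h(40,96)=(40*31+96)%997=339 -> [948, 436, 339]
  L2: h(948,436)=(948*31+436)%997=911 h(339,339)=(339*31+339)%997=878 -> [911, 878]
  L3: h(911,878)=(911*31+878)%997=206 -> [206]
  root=206

Answer: 92 948 827 911 408 206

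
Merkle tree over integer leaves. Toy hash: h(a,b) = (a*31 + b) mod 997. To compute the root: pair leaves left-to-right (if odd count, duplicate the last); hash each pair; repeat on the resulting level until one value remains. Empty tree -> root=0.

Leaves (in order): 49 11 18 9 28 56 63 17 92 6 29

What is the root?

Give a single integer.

L0: [49, 11, 18, 9, 28, 56, 63, 17, 92, 6, 29]
L1: h(49,11)=(49*31+11)%997=533 h(18,9)=(18*31+9)%997=567 h(28,56)=(28*31+56)%997=924 h(63,17)=(63*31+17)%997=973 h(92,6)=(92*31+6)%997=864 h(29,29)=(29*31+29)%997=928 -> [533, 567, 924, 973, 864, 928]
L2: h(533,567)=(533*31+567)%997=141 h(924,973)=(924*31+973)%997=704 h(864,928)=(864*31+928)%997=793 -> [141, 704, 793]
L3: h(141,704)=(141*31+704)%997=90 h(793,793)=(793*31+793)%997=451 -> [90, 451]
L4: h(90,451)=(90*31+451)%997=250 -> [250]

Answer: 250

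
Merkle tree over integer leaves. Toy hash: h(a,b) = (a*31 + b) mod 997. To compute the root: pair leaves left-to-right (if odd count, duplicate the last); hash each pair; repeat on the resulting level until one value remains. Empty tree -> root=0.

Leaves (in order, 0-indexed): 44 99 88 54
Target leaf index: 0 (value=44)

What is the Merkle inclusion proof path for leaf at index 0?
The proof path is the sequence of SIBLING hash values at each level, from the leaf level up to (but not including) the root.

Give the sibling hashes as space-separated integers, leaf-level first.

Answer: 99 788

Derivation:
L0 (leaves): [44, 99, 88, 54], target index=0
L1: h(44,99)=(44*31+99)%997=466 [pair 0] h(88,54)=(88*31+54)%997=788 [pair 1] -> [466, 788]
  Sibling for proof at L0: 99
L2: h(466,788)=(466*31+788)%997=279 [pair 0] -> [279]
  Sibling for proof at L1: 788
Root: 279
Proof path (sibling hashes from leaf to root): [99, 788]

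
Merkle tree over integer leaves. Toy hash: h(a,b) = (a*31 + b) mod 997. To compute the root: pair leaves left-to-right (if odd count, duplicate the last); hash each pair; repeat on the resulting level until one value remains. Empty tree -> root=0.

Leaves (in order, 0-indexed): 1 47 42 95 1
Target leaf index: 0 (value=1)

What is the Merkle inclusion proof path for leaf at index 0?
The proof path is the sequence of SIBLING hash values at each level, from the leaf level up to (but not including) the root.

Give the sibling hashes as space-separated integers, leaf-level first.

L0 (leaves): [1, 47, 42, 95, 1], target index=0
L1: h(1,47)=(1*31+47)%997=78 [pair 0] h(42,95)=(42*31+95)%997=400 [pair 1] h(1,1)=(1*31+1)%997=32 [pair 2] -> [78, 400, 32]
  Sibling for proof at L0: 47
L2: h(78,400)=(78*31+400)%997=824 [pair 0] h(32,32)=(32*31+32)%997=27 [pair 1] -> [824, 27]
  Sibling for proof at L1: 400
L3: h(824,27)=(824*31+27)%997=646 [pair 0] -> [646]
  Sibling for proof at L2: 27
Root: 646
Proof path (sibling hashes from leaf to root): [47, 400, 27]

Answer: 47 400 27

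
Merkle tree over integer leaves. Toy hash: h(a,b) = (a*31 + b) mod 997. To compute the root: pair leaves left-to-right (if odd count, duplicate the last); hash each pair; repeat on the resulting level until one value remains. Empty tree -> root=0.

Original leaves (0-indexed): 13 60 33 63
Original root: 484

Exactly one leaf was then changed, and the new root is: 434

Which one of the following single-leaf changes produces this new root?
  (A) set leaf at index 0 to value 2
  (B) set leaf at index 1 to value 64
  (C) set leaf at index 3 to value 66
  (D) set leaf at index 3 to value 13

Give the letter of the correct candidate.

Answer: D

Derivation:
Original leaves: [13, 60, 33, 63]
Target new root: 434
Try each candidate change and compute the resulting root:
Candidate A: set leaf[0] = 2 -> leaves = [2, 60, 33, 63]
  L0: [2, 60, 33, 63]
  L1: h(2,60)=(2*31+60)%997=122 h(33,63)=(33*31+63)%997=89 -> [122, 89]
  L2: h(122,89)=(122*31+89)%997=880 -> [880]
  root = 880 != target 434
Candidate B: set leaf[1] = 64 -> leaves = [13, 64, 33, 63]
  L0: [13, 64, 33, 63]
  L1: h(13,64)=(13*31+64)%997=467 h(33,63)=(33*31+63)%997=89 -> [467, 89]
  L2: h(467,89)=(467*31+89)%997=608 -> [608]
  root = 608 != target 434
Candidate C: set leaf[3] = 66 -> leaves = [13, 60, 33, 66]
  L0: [13, 60, 33, 66]
  L1: h(13,60)=(13*31+60)%997=463 h(33,66)=(33*31+66)%997=92 -> [463, 92]
  L2: h(463,92)=(463*31+92)%997=487 -> [487]
  root = 487 != target 434
Candidate D: set leaf[3] = 13 -> leaves = [13, 60, 33, 13]
  L0: [13, 60, 33, 13]
  L1: h(13,60)=(13*31+60)%997=463 h(33,13)=(33*31+13)%997=39 -> [463, 39]
  L2: h(463,39)=(463*31+39)%997=434 -> [434]
  root = 434 == target 434  ** MATCH **
Candidate D produces the target root.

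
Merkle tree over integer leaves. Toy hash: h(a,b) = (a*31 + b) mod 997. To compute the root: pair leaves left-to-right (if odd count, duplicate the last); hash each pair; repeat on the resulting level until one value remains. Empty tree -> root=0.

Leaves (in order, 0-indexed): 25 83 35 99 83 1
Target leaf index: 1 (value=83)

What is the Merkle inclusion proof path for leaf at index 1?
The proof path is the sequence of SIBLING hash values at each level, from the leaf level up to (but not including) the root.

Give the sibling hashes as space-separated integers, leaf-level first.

Answer: 25 187 614

Derivation:
L0 (leaves): [25, 83, 35, 99, 83, 1], target index=1
L1: h(25,83)=(25*31+83)%997=858 [pair 0] h(35,99)=(35*31+99)%997=187 [pair 1] h(83,1)=(83*31+1)%997=580 [pair 2] -> [858, 187, 580]
  Sibling for proof at L0: 25
L2: h(858,187)=(858*31+187)%997=863 [pair 0] h(580,580)=(580*31+580)%997=614 [pair 1] -> [863, 614]
  Sibling for proof at L1: 187
L3: h(863,614)=(863*31+614)%997=448 [pair 0] -> [448]
  Sibling for proof at L2: 614
Root: 448
Proof path (sibling hashes from leaf to root): [25, 187, 614]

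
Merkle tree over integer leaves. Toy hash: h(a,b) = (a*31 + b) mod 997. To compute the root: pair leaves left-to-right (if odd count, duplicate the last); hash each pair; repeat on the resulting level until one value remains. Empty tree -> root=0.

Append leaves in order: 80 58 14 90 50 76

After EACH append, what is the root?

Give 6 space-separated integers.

After append 80 (leaves=[80]):
  L0: [80]
  root=80
After append 58 (leaves=[80, 58]):
  L0: [80, 58]
  L1: h(80,58)=(80*31+58)%997=544 -> [544]
  root=544
After append 14 (leaves=[80, 58, 14]):
  L0: [80, 58, 14]
  L1: h(80,58)=(80*31+58)%997=544 h(14,14)=(14*31+14)%997=448 -> [544, 448]
  L2: h(544,448)=(544*31+448)%997=363 -> [363]
  root=363
After append 90 (leaves=[80, 58, 14, 90]):
  L0: [80, 58, 14, 90]
  L1: h(80,58)=(80*31+58)%997=544 h(14,90)=(14*31+90)%997=524 -> [544, 524]
  L2: h(544,524)=(544*31+524)%997=439 -> [439]
  root=439
After append 50 (leaves=[80, 58, 14, 90, 50]):
  L0: [80, 58, 14, 90, 50]
  L1: h(80,58)=(80*31+58)%997=544 h(14,90)=(14*31+90)%997=524 h(50,50)=(50*31+50)%997=603 -> [544, 524, 603]
  L2: h(544,524)=(544*31+524)%997=439 h(603,603)=(603*31+603)%997=353 -> [439, 353]
  L3: h(439,353)=(439*31+353)%997=4 -> [4]
  root=4
After append 76 (leaves=[80, 58, 14, 90, 50, 76]):
  L0: [80, 58, 14, 90, 50, 76]
  L1: h(80,58)=(80*31+58)%997=544 h(14,90)=(14*31+90)%997=524 h(50,76)=(50*31+76)%997=629 -> [544, 524, 629]
  L2: h(544,524)=(544*31+524)%997=439 h(629,629)=(629*31+629)%997=188 -> [439, 188]
  L3: h(439,188)=(439*31+188)%997=836 -> [836]
  root=836

Answer: 80 544 363 439 4 836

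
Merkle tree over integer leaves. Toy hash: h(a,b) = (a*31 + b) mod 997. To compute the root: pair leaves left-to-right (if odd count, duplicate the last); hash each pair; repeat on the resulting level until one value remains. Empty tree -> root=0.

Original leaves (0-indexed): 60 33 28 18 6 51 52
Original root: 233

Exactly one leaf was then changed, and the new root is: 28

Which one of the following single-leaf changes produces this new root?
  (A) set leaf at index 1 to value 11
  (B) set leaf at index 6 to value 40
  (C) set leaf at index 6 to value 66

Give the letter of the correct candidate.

Answer: A

Derivation:
Original leaves: [60, 33, 28, 18, 6, 51, 52]
Target new root: 28
Try each candidate change and compute the resulting root:
Candidate A: set leaf[1] = 11 -> leaves = [60, 11, 28, 18, 6, 51, 52]
  L0: [60, 11, 28, 18, 6, 51, 52]
  L1: h(60,11)=(60*31+11)%997=874 h(28,18)=(28*31+18)%997=886 h(6,51)=(6*31+51)%997=237 h(52,52)=(52*31+52)%997=667 -> [874, 886, 237, 667]
  L2: h(874,886)=(874*31+886)%997=64 h(237,667)=(237*31+667)%997=38 -> [64, 38]
  L3: h(64,38)=(64*31+38)%997=28 -> [28]
  root = 28 == target 28  ** MATCH **
Candidate B: set leaf[6] = 40 -> leaves = [60, 33, 28, 18, 6, 51, 40]
  L0: [60, 33, 28, 18, 6, 51, 40]
  L1: h(60,33)=(60*31+33)%997=896 h(28,18)=(28*31+18)%997=886 h(6,51)=(6*31+51)%997=237 h(40,40)=(40*31+40)%997=283 -> [896, 886, 237, 283]
  L2: h(896,886)=(896*31+886)%997=746 h(237,283)=(237*31+283)%997=651 -> [746, 651]
  L3: h(746,651)=(746*31+651)%997=846 -> [846]
  root = 846 != target 28
Candidate C: set leaf[6] = 66 -> leaves = [60, 33, 28, 18, 6, 51, 66]
  L0: [60, 33, 28, 18, 6, 51, 66]
  L1: h(60,33)=(60*31+33)%997=896 h(28,18)=(28*31+18)%997=886 h(6,51)=(6*31+51)%997=237 h(66,66)=(66*31+66)%997=118 -> [896, 886, 237, 118]
  L2: h(896,886)=(896*31+886)%997=746 h(237,118)=(237*31+118)%997=486 -> [746, 486]
  L3: h(746,486)=(746*31+486)%997=681 -> [681]
  root = 681 != target 28
Candidate A produces the target root.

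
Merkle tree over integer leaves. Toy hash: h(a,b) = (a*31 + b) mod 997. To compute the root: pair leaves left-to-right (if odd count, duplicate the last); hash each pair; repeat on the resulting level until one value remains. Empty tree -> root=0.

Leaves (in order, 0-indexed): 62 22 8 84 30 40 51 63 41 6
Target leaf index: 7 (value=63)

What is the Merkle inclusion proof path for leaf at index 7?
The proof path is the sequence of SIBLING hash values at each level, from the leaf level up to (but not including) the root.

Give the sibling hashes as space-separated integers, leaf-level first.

L0 (leaves): [62, 22, 8, 84, 30, 40, 51, 63, 41, 6], target index=7
L1: h(62,22)=(62*31+22)%997=947 [pair 0] h(8,84)=(8*31+84)%997=332 [pair 1] h(30,40)=(30*31+40)%997=970 [pair 2] h(51,63)=(51*31+63)%997=647 [pair 3] h(41,6)=(41*31+6)%997=280 [pair 4] -> [947, 332, 970, 647, 280]
  Sibling for proof at L0: 51
L2: h(947,332)=(947*31+332)%997=776 [pair 0] h(970,647)=(970*31+647)%997=807 [pair 1] h(280,280)=(280*31+280)%997=984 [pair 2] -> [776, 807, 984]
  Sibling for proof at L1: 970
L3: h(776,807)=(776*31+807)%997=935 [pair 0] h(984,984)=(984*31+984)%997=581 [pair 1] -> [935, 581]
  Sibling for proof at L2: 776
L4: h(935,581)=(935*31+581)%997=653 [pair 0] -> [653]
  Sibling for proof at L3: 581
Root: 653
Proof path (sibling hashes from leaf to root): [51, 970, 776, 581]

Answer: 51 970 776 581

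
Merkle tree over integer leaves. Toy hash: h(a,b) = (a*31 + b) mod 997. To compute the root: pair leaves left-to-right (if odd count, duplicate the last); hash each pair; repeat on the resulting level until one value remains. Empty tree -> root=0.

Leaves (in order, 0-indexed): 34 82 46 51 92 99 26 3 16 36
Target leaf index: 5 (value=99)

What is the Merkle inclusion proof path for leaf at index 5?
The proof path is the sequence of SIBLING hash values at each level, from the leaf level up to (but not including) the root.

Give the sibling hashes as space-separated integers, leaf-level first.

Answer: 92 809 801 406

Derivation:
L0 (leaves): [34, 82, 46, 51, 92, 99, 26, 3, 16, 36], target index=5
L1: h(34,82)=(34*31+82)%997=139 [pair 0] h(46,51)=(46*31+51)%997=480 [pair 1] h(92,99)=(92*31+99)%997=957 [pair 2] h(26,3)=(26*31+3)%997=809 [pair 3] h(16,36)=(16*31+36)%997=532 [pair 4] -> [139, 480, 957, 809, 532]
  Sibling for proof at L0: 92
L2: h(139,480)=(139*31+480)%997=801 [pair 0] h(957,809)=(957*31+809)%997=566 [pair 1] h(532,532)=(532*31+532)%997=75 [pair 2] -> [801, 566, 75]
  Sibling for proof at L1: 809
L3: h(801,566)=(801*31+566)%997=472 [pair 0] h(75,75)=(75*31+75)%997=406 [pair 1] -> [472, 406]
  Sibling for proof at L2: 801
L4: h(472,406)=(472*31+406)%997=83 [pair 0] -> [83]
  Sibling for proof at L3: 406
Root: 83
Proof path (sibling hashes from leaf to root): [92, 809, 801, 406]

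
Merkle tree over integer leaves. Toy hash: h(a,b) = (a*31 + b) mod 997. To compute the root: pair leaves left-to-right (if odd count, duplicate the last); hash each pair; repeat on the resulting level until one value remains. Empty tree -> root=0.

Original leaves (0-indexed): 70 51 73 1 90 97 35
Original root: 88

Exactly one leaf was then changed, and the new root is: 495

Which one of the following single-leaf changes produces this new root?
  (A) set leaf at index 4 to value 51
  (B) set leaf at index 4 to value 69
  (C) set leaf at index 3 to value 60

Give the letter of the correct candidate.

Answer: A

Derivation:
Original leaves: [70, 51, 73, 1, 90, 97, 35]
Target new root: 495
Try each candidate change and compute the resulting root:
Candidate A: set leaf[4] = 51 -> leaves = [70, 51, 73, 1, 51, 97, 35]
  L0: [70, 51, 73, 1, 51, 97, 35]
  L1: h(70,51)=(70*31+51)%997=227 h(73,1)=(73*31+1)%997=270 h(51,97)=(51*31+97)%997=681 h(35,35)=(35*31+35)%997=123 -> [227, 270, 681, 123]
  L2: h(227,270)=(227*31+270)%997=328 h(681,123)=(681*31+123)%997=297 -> [328, 297]
  L3: h(328,297)=(328*31+297)%997=495 -> [495]
  root = 495 == target 495  ** MATCH **
Candidate B: set leaf[4] = 69 -> leaves = [70, 51, 73, 1, 69, 97, 35]
  L0: [70, 51, 73, 1, 69, 97, 35]
  L1: h(70,51)=(70*31+51)%997=227 h(73,1)=(73*31+1)%997=270 h(69,97)=(69*31+97)%997=242 h(35,35)=(35*31+35)%997=123 -> [227, 270, 242, 123]
  L2: h(227,270)=(227*31+270)%997=328 h(242,123)=(242*31+123)%997=646 -> [328, 646]
  L3: h(328,646)=(328*31+646)%997=844 -> [844]
  root = 844 != target 495
Candidate C: set leaf[3] = 60 -> leaves = [70, 51, 73, 60, 90, 97, 35]
  L0: [70, 51, 73, 60, 90, 97, 35]
  L1: h(70,51)=(70*31+51)%997=227 h(73,60)=(73*31+60)%997=329 h(90,97)=(90*31+97)%997=893 h(35,35)=(35*31+35)%997=123 -> [227, 329, 893, 123]
  L2: h(227,329)=(227*31+329)%997=387 h(893,123)=(893*31+123)%997=887 -> [387, 887]
  L3: h(387,887)=(387*31+887)%997=920 -> [920]
  root = 920 != target 495
Candidate A produces the target root.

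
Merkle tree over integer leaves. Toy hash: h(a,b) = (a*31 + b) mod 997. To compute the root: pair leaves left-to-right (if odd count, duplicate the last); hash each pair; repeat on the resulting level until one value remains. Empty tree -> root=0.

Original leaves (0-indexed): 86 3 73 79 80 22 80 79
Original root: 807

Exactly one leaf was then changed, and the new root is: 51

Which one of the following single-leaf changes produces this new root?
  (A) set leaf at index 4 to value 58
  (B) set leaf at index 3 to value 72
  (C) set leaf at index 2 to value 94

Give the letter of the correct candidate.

Original leaves: [86, 3, 73, 79, 80, 22, 80, 79]
Target new root: 51
Try each candidate change and compute the resulting root:
Candidate A: set leaf[4] = 58 -> leaves = [86, 3, 73, 79, 58, 22, 80, 79]
  L0: [86, 3, 73, 79, 58, 22, 80, 79]
  L1: h(86,3)=(86*31+3)%997=675 h(73,79)=(73*31+79)%997=348 h(58,22)=(58*31+22)%997=823 h(80,79)=(80*31+79)%997=565 -> [675, 348, 823, 565]
  L2: h(675,348)=(675*31+348)%997=336 h(823,565)=(823*31+565)%997=156 -> [336, 156]
  L3: h(336,156)=(336*31+156)%997=602 -> [602]
  root = 602 != target 51
Candidate B: set leaf[3] = 72 -> leaves = [86, 3, 73, 72, 80, 22, 80, 79]
  L0: [86, 3, 73, 72, 80, 22, 80, 79]
  L1: h(86,3)=(86*31+3)%997=675 h(73,72)=(73*31+72)%997=341 h(80,22)=(80*31+22)%997=508 h(80,79)=(80*31+79)%997=565 -> [675, 341, 508, 565]
  L2: h(675,341)=(675*31+341)%997=329 h(508,565)=(508*31+565)%997=361 -> [329, 361]
  L3: h(329,361)=(329*31+361)%997=590 -> [590]
  root = 590 != target 51
Candidate C: set leaf[2] = 94 -> leaves = [86, 3, 94, 79, 80, 22, 80, 79]
  L0: [86, 3, 94, 79, 80, 22, 80, 79]
  L1: h(86,3)=(86*31+3)%997=675 h(94,79)=(94*31+79)%997=2 h(80,22)=(80*31+22)%997=508 h(80,79)=(80*31+79)%997=565 -> [675, 2, 508, 565]
  L2: h(675,2)=(675*31+2)%997=987 h(508,565)=(508*31+565)%997=361 -> [987, 361]
  L3: h(987,361)=(987*31+361)%997=51 -> [51]
  root = 51 == target 51  ** MATCH **
Candidate C produces the target root.

Answer: C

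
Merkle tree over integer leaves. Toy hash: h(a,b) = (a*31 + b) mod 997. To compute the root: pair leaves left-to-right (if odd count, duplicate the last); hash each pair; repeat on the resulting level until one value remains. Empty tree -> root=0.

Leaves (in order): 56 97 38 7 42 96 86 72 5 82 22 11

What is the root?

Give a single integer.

Answer: 136

Derivation:
L0: [56, 97, 38, 7, 42, 96, 86, 72, 5, 82, 22, 11]
L1: h(56,97)=(56*31+97)%997=836 h(38,7)=(38*31+7)%997=188 h(42,96)=(42*31+96)%997=401 h(86,72)=(86*31+72)%997=744 h(5,82)=(5*31+82)%997=237 h(22,11)=(22*31+11)%997=693 -> [836, 188, 401, 744, 237, 693]
L2: h(836,188)=(836*31+188)%997=182 h(401,744)=(401*31+744)%997=214 h(237,693)=(237*31+693)%997=64 -> [182, 214, 64]
L3: h(182,214)=(182*31+214)%997=871 h(64,64)=(64*31+64)%997=54 -> [871, 54]
L4: h(871,54)=(871*31+54)%997=136 -> [136]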